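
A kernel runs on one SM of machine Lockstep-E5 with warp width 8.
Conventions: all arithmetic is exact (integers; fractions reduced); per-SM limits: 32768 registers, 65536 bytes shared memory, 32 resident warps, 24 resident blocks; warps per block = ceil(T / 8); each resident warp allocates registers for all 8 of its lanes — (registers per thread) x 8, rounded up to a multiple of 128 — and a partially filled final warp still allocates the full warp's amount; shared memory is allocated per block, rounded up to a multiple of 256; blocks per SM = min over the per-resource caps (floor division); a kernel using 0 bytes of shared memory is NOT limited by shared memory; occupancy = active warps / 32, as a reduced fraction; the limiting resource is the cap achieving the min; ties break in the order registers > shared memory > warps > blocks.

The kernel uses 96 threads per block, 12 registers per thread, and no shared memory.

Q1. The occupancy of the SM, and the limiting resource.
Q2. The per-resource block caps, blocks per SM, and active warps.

Answer: occupancy 3/4, limited by warps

registers: 21 blocks
shared memory: no limit (kernel uses none)
warps: 2 blocks
blocks: 24 blocks

Answer: 2 blocks, 24 active warps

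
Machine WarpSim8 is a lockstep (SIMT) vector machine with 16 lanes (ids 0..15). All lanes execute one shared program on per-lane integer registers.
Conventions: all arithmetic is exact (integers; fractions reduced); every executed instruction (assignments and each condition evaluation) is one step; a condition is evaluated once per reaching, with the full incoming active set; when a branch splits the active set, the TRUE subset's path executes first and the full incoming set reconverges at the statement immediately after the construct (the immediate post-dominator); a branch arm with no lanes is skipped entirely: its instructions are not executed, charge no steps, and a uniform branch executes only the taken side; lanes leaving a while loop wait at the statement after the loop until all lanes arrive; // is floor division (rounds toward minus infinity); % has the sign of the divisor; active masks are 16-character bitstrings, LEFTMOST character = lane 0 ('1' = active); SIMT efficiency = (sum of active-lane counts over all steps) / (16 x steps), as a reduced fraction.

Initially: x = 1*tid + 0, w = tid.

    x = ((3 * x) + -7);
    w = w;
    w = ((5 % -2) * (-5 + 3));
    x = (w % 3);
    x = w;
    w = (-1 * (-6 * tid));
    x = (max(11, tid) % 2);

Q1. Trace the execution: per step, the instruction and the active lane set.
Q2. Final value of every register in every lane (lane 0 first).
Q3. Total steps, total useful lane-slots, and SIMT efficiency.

step 0: x <- ((3 * x) + -7)          1111111111111111
step 1: w <- w                       1111111111111111
step 2: w <- ((5 % -2) * (-5 + 3))   1111111111111111
step 3: x <- (w % 3)                 1111111111111111
step 4: x <- w                       1111111111111111
step 5: w <- (-1 * (-6 * tid))       1111111111111111
step 6: x <- (max(11, tid) % 2)      1111111111111111

Answer: 7 steps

x: 1,1,1,1,1,1,1,1,1,1,1,1,0,1,0,1
w: 0,6,12,18,24,30,36,42,48,54,60,66,72,78,84,90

steps = 7; useful = 112; efficiency = 112/112 = 1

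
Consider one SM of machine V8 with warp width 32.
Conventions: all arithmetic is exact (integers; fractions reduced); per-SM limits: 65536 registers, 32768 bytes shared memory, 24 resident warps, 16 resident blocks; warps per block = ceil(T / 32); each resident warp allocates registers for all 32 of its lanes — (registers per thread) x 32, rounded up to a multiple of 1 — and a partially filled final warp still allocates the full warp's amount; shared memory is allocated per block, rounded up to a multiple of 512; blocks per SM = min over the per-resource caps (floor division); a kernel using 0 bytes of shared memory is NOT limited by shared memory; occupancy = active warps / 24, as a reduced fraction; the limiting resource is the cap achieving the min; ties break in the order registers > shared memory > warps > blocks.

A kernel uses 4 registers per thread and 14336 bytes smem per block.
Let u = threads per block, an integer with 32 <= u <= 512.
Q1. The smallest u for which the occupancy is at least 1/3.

Answer: u = 97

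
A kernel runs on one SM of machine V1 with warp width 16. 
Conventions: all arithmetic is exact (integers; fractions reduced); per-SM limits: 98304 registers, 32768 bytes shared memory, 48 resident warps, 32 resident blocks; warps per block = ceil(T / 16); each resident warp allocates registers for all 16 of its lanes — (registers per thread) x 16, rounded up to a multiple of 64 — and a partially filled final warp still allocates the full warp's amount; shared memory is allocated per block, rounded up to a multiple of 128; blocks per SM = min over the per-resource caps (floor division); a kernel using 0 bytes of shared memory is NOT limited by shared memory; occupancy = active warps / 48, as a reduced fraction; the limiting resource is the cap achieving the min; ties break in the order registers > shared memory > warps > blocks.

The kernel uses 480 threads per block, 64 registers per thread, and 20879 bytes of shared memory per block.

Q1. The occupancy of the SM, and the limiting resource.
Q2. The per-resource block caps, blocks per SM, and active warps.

Answer: occupancy 5/8, limited by shared memory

registers: 3 blocks
shared memory: 1 block
warps: 1 block
blocks: 32 blocks

Answer: 1 block, 30 active warps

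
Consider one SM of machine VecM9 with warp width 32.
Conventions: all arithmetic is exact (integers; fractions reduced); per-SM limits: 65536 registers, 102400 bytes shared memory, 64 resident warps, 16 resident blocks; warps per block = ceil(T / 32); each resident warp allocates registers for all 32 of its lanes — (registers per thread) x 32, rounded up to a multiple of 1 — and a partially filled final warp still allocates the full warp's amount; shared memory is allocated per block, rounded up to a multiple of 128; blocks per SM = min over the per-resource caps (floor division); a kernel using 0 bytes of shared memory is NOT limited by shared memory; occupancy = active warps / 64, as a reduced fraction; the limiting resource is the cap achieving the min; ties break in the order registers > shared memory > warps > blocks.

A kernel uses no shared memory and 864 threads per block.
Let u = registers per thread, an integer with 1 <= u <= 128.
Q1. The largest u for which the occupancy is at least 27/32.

Answer: u = 37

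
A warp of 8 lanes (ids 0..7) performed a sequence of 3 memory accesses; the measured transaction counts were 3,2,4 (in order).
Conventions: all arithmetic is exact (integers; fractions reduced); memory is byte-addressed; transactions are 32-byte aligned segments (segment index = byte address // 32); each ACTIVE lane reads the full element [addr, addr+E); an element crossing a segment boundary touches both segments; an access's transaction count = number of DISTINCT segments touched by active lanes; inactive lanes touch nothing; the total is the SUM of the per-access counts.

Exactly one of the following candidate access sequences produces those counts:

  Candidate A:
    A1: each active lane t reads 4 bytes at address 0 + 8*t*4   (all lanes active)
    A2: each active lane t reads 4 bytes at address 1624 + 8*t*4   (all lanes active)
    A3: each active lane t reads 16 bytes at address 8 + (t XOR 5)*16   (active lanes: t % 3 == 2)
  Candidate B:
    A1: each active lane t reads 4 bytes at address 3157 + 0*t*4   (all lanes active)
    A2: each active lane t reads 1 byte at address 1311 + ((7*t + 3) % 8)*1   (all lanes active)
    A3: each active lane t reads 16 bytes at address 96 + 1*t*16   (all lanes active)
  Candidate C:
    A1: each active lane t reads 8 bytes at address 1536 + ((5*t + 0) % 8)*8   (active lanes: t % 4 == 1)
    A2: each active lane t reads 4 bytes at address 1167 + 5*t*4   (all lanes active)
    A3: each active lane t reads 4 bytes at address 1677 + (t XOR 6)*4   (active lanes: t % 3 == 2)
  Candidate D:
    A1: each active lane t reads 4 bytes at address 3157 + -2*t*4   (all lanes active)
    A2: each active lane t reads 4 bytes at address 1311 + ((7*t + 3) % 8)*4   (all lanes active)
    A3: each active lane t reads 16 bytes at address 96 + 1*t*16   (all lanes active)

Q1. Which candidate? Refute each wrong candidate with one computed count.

A: A1 gives 8 transactions, not 3
B: A1 gives 1 transaction, not 3
C: A1 gives 2 transactions, not 3
D: all counts match (3,2,4)

Answer: D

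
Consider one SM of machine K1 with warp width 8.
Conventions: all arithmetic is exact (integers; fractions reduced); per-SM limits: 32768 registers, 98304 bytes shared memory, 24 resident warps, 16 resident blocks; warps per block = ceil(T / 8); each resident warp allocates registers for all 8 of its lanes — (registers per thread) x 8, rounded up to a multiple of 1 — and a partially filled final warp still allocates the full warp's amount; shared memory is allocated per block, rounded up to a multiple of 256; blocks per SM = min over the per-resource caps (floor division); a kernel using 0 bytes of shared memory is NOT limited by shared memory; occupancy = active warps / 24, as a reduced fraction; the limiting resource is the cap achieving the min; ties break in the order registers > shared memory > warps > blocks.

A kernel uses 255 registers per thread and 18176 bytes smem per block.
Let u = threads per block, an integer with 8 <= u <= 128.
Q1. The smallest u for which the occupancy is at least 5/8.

Answer: u = 17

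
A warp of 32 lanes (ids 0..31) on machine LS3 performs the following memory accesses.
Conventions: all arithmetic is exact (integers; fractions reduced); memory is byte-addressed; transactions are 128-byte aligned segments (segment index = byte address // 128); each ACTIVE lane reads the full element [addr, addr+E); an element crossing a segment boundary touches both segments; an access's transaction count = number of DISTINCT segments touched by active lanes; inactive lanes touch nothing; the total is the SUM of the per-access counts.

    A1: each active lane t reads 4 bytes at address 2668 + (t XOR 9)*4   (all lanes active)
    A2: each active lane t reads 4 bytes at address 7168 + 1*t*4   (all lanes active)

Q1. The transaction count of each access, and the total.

A1: 2 transactions
A2: 1 transaction

Answer: 2,1; total 3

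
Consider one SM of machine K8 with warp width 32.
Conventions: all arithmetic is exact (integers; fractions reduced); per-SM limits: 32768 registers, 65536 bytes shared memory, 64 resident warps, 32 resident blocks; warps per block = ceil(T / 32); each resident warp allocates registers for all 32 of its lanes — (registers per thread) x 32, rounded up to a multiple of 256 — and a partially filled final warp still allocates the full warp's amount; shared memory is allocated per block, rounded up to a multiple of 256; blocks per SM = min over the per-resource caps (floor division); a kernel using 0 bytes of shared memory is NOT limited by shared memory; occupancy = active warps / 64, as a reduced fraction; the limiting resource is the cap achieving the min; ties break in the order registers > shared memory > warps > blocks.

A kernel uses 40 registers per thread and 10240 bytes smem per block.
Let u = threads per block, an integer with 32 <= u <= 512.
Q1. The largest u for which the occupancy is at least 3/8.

Answer: u = 384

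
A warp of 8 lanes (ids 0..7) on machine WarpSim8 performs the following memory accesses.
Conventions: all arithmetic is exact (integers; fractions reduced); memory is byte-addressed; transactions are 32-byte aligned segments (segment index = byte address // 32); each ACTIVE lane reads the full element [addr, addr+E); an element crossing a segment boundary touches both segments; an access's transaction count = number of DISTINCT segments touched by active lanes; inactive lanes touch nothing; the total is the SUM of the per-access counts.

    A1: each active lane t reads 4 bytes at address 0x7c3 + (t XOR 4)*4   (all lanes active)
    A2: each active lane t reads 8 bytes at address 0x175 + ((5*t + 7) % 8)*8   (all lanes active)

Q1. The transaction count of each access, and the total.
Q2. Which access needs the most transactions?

A1: 2 transactions
A2: 3 transactions

Answer: 2,3; total 5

Answer: A2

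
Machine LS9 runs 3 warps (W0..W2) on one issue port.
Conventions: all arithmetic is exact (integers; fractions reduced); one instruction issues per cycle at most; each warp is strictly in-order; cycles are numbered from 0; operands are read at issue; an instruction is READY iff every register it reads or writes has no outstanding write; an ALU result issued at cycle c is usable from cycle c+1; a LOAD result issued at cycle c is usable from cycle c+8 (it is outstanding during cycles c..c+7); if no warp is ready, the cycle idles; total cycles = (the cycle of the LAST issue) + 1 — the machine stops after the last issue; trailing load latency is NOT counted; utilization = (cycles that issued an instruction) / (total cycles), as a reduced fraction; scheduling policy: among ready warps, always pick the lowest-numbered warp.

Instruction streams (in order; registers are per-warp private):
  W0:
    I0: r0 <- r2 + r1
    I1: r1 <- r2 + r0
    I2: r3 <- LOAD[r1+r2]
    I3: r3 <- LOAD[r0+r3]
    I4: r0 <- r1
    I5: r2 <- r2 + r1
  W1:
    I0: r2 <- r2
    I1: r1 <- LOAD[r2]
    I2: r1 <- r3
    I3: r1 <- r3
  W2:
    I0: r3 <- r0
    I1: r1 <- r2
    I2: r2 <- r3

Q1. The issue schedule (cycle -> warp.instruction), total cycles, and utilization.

cycle 0: W0.I0
cycle 1: W0.I1
cycle 2: W0.I2
cycle 3: W1.I0
cycle 4: W1.I1
cycle 5: W2.I0
cycle 6: W2.I1
cycle 7: W2.I2
cycle 8: idle
cycle 9: idle
cycle 10: W0.I3
cycle 11: W0.I4
cycle 12: W0.I5
cycle 13: W1.I2
cycle 14: W1.I3

Answer: 15 cycles, utilization 13/15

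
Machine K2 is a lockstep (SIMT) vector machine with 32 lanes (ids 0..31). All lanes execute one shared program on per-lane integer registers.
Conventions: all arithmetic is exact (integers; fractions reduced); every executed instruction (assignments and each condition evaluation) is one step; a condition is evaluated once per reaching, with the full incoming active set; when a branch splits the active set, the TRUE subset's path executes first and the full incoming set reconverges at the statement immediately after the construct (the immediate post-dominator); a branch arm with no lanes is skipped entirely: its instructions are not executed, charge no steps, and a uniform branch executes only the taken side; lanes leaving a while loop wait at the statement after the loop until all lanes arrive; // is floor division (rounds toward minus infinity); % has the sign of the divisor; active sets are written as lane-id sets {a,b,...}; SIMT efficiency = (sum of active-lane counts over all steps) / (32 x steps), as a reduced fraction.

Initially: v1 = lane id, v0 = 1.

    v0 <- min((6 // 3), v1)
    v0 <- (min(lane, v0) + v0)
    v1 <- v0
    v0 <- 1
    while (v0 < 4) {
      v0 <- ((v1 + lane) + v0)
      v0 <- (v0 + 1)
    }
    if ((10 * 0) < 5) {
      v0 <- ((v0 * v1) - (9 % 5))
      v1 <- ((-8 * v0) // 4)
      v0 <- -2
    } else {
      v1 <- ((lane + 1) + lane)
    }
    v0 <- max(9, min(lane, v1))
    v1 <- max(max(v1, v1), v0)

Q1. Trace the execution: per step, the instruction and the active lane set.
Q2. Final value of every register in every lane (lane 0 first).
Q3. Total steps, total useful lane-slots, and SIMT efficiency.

step 0: v0 <- min((6 // 3), v1)      {0,1,2,3,4,5,6,7,8,9,10,11,12,13,14,15,16,17,18,19,20,21,22,23,24,25,26,27,28,29,30,31}
step 1: v0 <- (min(lane, v0) + v0)   {0,1,2,3,4,5,6,7,8,9,10,11,12,13,14,15,16,17,18,19,20,21,22,23,24,25,26,27,28,29,30,31}
step 2: v1 <- v0                     {0,1,2,3,4,5,6,7,8,9,10,11,12,13,14,15,16,17,18,19,20,21,22,23,24,25,26,27,28,29,30,31}
step 3: v0 <- 1                      {0,1,2,3,4,5,6,7,8,9,10,11,12,13,14,15,16,17,18,19,20,21,22,23,24,25,26,27,28,29,30,31}
step 4: eval (v0 < 4)                {0,1,2,3,4,5,6,7,8,9,10,11,12,13,14,15,16,17,18,19,20,21,22,23,24,25,26,27,28,29,30,31}
step 5: v0 <- ((v1 + lane) + v0)     {0,1,2,3,4,5,6,7,8,9,10,11,12,13,14,15,16,17,18,19,20,21,22,23,24,25,26,27,28,29,30,31}
step 6: v0 <- (v0 + 1)               {0,1,2,3,4,5,6,7,8,9,10,11,12,13,14,15,16,17,18,19,20,21,22,23,24,25,26,27,28,29,30,31}
step 7: eval (v0 < 4)                {0,1,2,3,4,5,6,7,8,9,10,11,12,13,14,15,16,17,18,19,20,21,22,23,24,25,26,27,28,29,30,31}
step 8: v0 <- ((v1 + lane) + v0)     {0}
step 9: v0 <- (v0 + 1)               {0}
step 10: eval (v0 < 4)                {0}
step 11: v0 <- ((v1 + lane) + v0)     {0}
step 12: v0 <- (v0 + 1)               {0}
step 13: eval (v0 < 4)                {0}
step 14: eval ((10 * 0) < 5)          {0,1,2,3,4,5,6,7,8,9,10,11,12,13,14,15,16,17,18,19,20,21,22,23,24,25,26,27,28,29,30,31}
step 15: v0 <- ((v0 * v1) - (9 % 5))  {0,1,2,3,4,5,6,7,8,9,10,11,12,13,14,15,16,17,18,19,20,21,22,23,24,25,26,27,28,29,30,31}
step 16: v1 <- ((-8 * v0) // 4)       {0,1,2,3,4,5,6,7,8,9,10,11,12,13,14,15,16,17,18,19,20,21,22,23,24,25,26,27,28,29,30,31}
step 17: v0 <- -2                     {0,1,2,3,4,5,6,7,8,9,10,11,12,13,14,15,16,17,18,19,20,21,22,23,24,25,26,27,28,29,30,31}
step 18: v0 <- max(9, min(lane, v1))  {0,1,2,3,4,5,6,7,8,9,10,11,12,13,14,15,16,17,18,19,20,21,22,23,24,25,26,27,28,29,30,31}
step 19: v1 <- max(max(v1, v1), v0)   {0,1,2,3,4,5,6,7,8,9,10,11,12,13,14,15,16,17,18,19,20,21,22,23,24,25,26,27,28,29,30,31}

Answer: 20 steps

v1: 9,9,9,9,9,9,9,9,9,9,9,9,9,9,9,9,9,9,9,9,9,9,9,9,9,9,9,9,9,9,9,9
v0: 9,9,9,9,9,9,9,9,9,9,9,9,9,9,9,9,9,9,9,9,9,9,9,9,9,9,9,9,9,9,9,9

steps = 20; useful = 454; efficiency = 454/640 = 227/320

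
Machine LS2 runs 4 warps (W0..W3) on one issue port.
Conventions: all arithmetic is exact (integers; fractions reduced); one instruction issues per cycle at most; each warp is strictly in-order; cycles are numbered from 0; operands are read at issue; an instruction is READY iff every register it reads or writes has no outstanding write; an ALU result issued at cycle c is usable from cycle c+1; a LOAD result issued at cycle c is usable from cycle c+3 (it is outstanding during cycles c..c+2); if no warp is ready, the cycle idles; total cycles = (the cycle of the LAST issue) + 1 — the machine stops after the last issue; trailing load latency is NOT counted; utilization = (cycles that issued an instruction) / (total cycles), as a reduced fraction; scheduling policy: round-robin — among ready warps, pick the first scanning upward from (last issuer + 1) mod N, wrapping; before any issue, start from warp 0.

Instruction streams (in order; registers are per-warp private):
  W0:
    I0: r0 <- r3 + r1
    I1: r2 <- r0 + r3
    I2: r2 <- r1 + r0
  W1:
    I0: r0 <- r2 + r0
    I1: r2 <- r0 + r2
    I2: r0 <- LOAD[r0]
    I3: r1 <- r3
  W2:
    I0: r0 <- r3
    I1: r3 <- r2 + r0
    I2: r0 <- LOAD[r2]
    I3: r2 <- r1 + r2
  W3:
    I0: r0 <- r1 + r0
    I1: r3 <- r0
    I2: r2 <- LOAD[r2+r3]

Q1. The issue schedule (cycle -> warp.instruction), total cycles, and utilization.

cycle 0: W0.I0
cycle 1: W1.I0
cycle 2: W2.I0
cycle 3: W3.I0
cycle 4: W0.I1
cycle 5: W1.I1
cycle 6: W2.I1
cycle 7: W3.I1
cycle 8: W0.I2
cycle 9: W1.I2
cycle 10: W2.I2
cycle 11: W3.I2
cycle 12: W1.I3
cycle 13: W2.I3

Answer: 14 cycles, utilization 1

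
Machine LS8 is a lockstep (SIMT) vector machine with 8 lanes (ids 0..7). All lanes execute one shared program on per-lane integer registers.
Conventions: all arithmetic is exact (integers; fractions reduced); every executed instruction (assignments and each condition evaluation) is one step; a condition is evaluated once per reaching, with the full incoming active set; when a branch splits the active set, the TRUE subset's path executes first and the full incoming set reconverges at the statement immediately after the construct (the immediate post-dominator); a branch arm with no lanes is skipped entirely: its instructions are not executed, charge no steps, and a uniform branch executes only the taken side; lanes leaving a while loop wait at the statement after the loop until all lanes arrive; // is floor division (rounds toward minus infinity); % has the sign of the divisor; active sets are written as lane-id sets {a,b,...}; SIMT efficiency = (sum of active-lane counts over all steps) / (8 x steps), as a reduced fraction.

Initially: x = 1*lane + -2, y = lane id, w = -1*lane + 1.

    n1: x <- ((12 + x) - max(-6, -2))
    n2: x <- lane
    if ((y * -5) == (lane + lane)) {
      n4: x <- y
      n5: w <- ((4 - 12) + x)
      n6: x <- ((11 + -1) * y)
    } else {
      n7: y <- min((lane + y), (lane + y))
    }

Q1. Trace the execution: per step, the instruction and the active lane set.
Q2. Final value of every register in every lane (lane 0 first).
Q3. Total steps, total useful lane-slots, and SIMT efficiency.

step 0: x <- ((12 + x) - max(-6, -2)) {0,1,2,3,4,5,6,7}
step 1: x <- lane                    {0,1,2,3,4,5,6,7}
step 2: eval ((y * -5) == (lane + lane)) {0,1,2,3,4,5,6,7}
step 3: x <- y                       {0}
step 4: w <- ((4 - 12) + x)          {0}
step 5: x <- ((11 + -1) * y)         {0}
step 6: y <- min((lane + y), (lane + y)) {1,2,3,4,5,6,7}

Answer: 7 steps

x: 0,1,2,3,4,5,6,7
y: 0,2,4,6,8,10,12,14
w: -8,0,-1,-2,-3,-4,-5,-6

steps = 7; useful = 34; efficiency = 34/56 = 17/28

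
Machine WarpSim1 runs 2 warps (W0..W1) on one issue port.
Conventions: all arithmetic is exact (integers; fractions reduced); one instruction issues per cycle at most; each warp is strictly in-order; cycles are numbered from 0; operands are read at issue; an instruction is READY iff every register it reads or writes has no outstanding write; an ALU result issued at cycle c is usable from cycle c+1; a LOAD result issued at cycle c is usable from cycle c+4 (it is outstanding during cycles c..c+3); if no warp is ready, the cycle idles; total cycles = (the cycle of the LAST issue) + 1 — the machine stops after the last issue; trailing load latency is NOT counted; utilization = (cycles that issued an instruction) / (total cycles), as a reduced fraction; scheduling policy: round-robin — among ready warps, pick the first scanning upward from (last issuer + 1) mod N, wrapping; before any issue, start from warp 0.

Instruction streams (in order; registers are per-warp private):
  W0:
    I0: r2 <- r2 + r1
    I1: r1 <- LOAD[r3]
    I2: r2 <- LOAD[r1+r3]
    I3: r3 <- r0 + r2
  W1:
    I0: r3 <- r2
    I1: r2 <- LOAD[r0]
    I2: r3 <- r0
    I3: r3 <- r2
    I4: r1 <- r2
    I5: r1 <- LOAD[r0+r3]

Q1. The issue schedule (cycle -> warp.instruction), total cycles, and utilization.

cycle 0: W0.I0
cycle 1: W1.I0
cycle 2: W0.I1
cycle 3: W1.I1
cycle 4: W1.I2
cycle 5: idle
cycle 6: W0.I2
cycle 7: W1.I3
cycle 8: W1.I4
cycle 9: W1.I5
cycle 10: W0.I3

Answer: 11 cycles, utilization 10/11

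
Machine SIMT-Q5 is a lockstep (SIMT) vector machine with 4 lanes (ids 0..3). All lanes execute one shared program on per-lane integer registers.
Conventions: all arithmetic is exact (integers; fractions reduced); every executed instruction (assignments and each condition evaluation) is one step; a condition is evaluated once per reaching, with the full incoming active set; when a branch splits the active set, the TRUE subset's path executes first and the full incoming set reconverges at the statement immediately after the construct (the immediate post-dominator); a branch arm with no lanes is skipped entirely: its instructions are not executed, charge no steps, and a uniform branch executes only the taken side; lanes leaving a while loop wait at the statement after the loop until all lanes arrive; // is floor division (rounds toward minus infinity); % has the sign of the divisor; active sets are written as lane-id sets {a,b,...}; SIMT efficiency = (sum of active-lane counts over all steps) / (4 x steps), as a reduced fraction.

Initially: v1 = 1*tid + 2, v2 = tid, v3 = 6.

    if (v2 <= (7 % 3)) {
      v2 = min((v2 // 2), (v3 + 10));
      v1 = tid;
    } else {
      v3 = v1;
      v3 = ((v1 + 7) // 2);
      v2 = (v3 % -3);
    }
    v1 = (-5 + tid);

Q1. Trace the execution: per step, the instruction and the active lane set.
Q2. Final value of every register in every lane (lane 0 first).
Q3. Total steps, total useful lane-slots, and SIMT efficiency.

step 0: eval (v2 <= (7 % 3))         {0,1,2,3}
step 1: v2 <- min((v2 // 2), (v3 + 10)) {0,1}
step 2: v1 <- tid                    {0,1}
step 3: v3 <- v1                     {2,3}
step 4: v3 <- ((v1 + 7) // 2)        {2,3}
step 5: v2 <- (v3 % -3)              {2,3}
step 6: v1 <- (-5 + tid)             {0,1,2,3}

Answer: 7 steps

v1: -5,-4,-3,-2
v2: 0,0,-1,0
v3: 6,6,5,6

steps = 7; useful = 18; efficiency = 18/28 = 9/14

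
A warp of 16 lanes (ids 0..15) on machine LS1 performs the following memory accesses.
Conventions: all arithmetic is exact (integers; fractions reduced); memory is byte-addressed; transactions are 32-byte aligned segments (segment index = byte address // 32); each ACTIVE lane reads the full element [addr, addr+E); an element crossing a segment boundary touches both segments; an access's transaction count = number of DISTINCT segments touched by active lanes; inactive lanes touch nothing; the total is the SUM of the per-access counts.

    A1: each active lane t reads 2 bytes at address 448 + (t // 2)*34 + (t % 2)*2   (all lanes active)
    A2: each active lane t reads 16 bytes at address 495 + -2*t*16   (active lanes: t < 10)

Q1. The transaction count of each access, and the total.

A1: 8 transactions
A2: 10 transactions

Answer: 8,10; total 18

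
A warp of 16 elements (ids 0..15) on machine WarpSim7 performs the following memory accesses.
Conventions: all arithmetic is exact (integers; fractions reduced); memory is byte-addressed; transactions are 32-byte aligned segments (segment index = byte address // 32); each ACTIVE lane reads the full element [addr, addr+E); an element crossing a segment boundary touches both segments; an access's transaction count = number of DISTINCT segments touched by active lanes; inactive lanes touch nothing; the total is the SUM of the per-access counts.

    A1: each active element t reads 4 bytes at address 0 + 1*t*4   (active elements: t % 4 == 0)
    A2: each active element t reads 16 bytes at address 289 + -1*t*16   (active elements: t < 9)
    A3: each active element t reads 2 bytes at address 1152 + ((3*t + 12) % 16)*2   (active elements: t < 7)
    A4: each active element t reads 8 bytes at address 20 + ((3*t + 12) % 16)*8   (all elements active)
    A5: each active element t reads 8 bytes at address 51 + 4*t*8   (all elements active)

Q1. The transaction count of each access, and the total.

A1: 2 transactions
A2: 5 transactions
A3: 1 transaction
A4: 5 transactions
A5: 16 transactions

Answer: 2,5,1,5,16; total 29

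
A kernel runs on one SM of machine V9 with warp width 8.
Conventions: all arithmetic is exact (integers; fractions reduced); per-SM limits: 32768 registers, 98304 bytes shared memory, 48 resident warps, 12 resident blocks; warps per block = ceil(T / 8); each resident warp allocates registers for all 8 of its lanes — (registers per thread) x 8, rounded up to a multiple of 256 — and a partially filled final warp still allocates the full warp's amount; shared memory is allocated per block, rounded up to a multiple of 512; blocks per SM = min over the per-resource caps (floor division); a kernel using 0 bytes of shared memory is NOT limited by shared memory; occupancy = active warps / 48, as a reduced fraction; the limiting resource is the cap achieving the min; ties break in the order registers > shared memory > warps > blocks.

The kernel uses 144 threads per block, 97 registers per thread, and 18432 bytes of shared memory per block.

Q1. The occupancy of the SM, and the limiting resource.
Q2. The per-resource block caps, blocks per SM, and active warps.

Answer: occupancy 3/8, limited by registers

registers: 1 block
shared memory: 5 blocks
warps: 2 blocks
blocks: 12 blocks

Answer: 1 block, 18 active warps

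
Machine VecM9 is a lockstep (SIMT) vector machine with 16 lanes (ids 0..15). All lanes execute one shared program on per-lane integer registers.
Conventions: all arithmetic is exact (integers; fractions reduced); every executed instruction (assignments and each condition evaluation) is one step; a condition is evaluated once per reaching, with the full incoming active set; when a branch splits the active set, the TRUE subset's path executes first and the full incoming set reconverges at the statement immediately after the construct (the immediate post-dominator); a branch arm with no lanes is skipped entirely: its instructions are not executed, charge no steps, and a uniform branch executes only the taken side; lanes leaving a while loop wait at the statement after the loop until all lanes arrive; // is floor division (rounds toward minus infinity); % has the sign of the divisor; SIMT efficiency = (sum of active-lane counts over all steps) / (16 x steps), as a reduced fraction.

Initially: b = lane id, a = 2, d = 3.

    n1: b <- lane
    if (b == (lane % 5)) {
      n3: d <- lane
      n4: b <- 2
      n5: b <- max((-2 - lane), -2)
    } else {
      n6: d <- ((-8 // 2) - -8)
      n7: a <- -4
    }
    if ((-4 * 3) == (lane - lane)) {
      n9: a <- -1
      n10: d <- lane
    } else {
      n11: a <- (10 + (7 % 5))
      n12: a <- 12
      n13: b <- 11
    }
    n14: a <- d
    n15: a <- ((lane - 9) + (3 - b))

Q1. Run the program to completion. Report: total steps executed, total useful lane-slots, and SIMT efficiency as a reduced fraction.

Answer: 13 steps, 165 useful, 165/208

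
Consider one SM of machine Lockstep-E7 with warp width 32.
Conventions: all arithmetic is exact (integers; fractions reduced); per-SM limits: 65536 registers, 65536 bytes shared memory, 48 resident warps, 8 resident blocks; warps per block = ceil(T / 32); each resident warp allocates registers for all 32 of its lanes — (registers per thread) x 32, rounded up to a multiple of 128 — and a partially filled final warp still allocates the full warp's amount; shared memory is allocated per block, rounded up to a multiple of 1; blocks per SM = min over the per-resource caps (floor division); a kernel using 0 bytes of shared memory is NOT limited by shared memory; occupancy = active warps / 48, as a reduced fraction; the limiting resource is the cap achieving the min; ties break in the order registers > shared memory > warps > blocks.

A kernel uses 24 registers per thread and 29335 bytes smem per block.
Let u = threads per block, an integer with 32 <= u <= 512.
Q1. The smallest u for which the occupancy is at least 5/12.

Answer: u = 289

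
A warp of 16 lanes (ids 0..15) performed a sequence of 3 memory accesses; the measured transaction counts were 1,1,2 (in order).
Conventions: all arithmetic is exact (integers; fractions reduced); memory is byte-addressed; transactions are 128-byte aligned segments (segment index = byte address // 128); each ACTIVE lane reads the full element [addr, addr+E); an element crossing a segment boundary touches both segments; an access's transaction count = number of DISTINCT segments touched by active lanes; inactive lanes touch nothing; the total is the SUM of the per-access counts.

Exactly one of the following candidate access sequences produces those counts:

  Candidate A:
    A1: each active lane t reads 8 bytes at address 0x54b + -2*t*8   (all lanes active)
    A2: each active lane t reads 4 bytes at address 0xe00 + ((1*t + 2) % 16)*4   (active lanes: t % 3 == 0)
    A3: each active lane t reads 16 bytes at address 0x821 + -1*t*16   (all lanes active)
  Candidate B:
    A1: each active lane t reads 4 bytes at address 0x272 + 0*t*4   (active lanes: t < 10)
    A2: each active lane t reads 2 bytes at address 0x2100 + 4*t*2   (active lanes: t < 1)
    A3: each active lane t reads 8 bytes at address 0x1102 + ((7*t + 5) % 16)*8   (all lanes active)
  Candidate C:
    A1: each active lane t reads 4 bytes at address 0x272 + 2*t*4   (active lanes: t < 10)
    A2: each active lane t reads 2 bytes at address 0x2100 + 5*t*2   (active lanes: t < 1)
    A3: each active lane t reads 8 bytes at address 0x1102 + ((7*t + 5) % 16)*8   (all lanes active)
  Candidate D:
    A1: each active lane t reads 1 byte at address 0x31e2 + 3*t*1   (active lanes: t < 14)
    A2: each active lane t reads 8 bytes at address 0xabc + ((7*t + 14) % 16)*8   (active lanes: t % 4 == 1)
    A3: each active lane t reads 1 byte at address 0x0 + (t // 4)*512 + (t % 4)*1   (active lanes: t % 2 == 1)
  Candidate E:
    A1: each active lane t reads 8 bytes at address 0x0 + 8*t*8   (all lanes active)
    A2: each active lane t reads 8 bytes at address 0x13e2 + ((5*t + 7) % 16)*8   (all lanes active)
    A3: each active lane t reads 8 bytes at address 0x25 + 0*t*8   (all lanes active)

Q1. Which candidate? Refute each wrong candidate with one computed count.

A: A1 gives 3 transactions, not 1
C: A1 gives 2 transactions, not 1
D: A1 gives 2 transactions, not 1
E: A1 gives 8 transactions, not 1
B: all counts match (1,1,2)

Answer: B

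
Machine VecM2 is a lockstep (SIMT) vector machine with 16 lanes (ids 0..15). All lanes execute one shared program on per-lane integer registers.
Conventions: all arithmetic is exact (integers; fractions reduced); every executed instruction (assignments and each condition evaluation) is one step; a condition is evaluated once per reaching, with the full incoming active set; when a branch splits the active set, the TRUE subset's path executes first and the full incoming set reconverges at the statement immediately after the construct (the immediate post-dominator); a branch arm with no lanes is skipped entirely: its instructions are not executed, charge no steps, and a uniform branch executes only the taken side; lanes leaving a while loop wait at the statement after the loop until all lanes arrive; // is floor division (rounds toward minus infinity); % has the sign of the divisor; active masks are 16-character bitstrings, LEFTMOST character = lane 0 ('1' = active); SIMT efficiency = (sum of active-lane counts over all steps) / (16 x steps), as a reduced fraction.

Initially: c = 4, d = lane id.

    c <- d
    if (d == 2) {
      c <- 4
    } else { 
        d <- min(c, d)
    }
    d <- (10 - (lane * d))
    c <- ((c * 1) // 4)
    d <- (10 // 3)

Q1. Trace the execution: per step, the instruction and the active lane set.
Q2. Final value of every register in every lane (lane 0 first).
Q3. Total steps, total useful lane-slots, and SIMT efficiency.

step 0: c <- d                       1111111111111111
step 1: eval (d == 2)                1111111111111111
step 2: c <- 4                       0010000000000000
step 3: d <- min(c, d)               1101111111111111
step 4: d <- (10 - (lane * d))       1111111111111111
step 5: c <- ((c * 1) // 4)          1111111111111111
step 6: d <- (10 // 3)               1111111111111111

Answer: 7 steps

c: 0,0,1,0,1,1,1,1,2,2,2,2,3,3,3,3
d: 3,3,3,3,3,3,3,3,3,3,3,3,3,3,3,3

steps = 7; useful = 96; efficiency = 96/112 = 6/7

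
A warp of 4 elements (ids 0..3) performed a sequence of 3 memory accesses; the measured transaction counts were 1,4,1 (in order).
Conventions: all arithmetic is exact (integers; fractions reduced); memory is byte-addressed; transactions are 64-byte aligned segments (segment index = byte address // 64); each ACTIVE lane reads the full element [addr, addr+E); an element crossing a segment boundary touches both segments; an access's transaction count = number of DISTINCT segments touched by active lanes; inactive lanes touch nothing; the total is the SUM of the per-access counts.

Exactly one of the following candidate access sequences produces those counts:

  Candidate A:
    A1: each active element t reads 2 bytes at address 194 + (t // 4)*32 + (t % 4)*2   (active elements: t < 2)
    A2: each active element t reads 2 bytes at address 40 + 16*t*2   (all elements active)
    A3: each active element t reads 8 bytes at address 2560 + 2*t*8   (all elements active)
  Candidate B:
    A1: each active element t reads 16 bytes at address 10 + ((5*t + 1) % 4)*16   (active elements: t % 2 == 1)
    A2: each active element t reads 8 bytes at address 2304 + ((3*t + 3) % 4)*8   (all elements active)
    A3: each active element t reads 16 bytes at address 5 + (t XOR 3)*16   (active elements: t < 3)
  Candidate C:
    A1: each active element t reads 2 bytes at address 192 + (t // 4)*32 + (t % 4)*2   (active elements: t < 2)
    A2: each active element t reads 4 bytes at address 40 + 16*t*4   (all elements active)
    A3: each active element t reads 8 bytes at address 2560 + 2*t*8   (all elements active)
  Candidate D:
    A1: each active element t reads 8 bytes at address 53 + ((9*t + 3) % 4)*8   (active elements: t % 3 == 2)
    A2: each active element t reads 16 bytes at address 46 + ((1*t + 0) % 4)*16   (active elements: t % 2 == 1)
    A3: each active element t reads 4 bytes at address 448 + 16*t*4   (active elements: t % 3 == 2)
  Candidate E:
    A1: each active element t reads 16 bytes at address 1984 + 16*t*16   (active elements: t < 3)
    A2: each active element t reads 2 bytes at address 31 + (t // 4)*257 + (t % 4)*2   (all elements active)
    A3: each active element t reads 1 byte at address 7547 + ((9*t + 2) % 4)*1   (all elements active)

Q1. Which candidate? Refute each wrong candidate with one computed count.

A: A2 gives 3 transactions, not 4
B: A2 gives 1 transaction, not 4
D: A1 gives 2 transactions, not 1
E: A1 gives 3 transactions, not 1
C: all counts match (1,4,1)

Answer: C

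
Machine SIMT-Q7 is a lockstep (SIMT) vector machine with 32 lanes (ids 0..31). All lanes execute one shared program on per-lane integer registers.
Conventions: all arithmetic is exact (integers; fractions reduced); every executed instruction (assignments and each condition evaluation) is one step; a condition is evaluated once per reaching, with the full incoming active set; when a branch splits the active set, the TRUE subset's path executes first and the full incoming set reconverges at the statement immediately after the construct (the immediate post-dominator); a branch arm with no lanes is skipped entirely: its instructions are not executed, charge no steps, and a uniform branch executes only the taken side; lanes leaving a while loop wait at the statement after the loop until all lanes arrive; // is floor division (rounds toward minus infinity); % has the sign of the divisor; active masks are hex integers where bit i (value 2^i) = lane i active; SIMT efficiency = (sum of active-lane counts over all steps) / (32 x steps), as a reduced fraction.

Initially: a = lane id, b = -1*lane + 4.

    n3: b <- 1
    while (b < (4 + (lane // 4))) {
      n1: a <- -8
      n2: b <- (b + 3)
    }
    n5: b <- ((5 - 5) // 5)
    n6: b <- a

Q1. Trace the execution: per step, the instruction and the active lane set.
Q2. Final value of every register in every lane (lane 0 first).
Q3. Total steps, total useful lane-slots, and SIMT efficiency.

step 0: b <- 1                       0xffffffff
step 1: eval (b < (4 + (lane // 4))) 0xffffffff
step 2: a <- -8                      0xffffffff
step 3: b <- (b + 3)                 0xffffffff
step 4: eval (b < (4 + (lane // 4))) 0xffffffff
step 5: a <- -8                      0xfffffff0
step 6: b <- (b + 3)                 0xfffffff0
step 7: eval (b < (4 + (lane // 4))) 0xfffffff0
step 8: a <- -8                      0xffff0000
step 9: b <- (b + 3)                 0xffff0000
step 10: eval (b < (4 + (lane // 4))) 0xffff0000
step 11: a <- -8                      0xf0000000
step 12: b <- (b + 3)                 0xf0000000
step 13: eval (b < (4 + (lane // 4))) 0xf0000000
step 14: b <- ((5 - 5) // 5)          0xffffffff
step 15: b <- a                       0xffffffff

Answer: 16 steps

a: -8,-8,-8,-8,-8,-8,-8,-8,-8,-8,-8,-8,-8,-8,-8,-8,-8,-8,-8,-8,-8,-8,-8,-8,-8,-8,-8,-8,-8,-8,-8,-8
b: -8,-8,-8,-8,-8,-8,-8,-8,-8,-8,-8,-8,-8,-8,-8,-8,-8,-8,-8,-8,-8,-8,-8,-8,-8,-8,-8,-8,-8,-8,-8,-8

steps = 16; useful = 368; efficiency = 368/512 = 23/32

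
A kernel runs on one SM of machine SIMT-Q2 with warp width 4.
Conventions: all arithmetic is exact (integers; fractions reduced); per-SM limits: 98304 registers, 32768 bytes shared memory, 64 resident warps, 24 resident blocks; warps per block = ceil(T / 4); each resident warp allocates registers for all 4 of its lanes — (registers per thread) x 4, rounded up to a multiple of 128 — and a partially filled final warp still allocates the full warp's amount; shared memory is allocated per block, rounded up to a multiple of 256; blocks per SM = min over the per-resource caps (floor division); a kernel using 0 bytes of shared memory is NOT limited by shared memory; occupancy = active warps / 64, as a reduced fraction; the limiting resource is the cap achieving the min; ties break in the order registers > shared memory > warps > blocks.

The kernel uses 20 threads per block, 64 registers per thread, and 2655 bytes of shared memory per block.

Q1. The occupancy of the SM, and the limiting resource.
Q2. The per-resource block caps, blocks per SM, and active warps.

Answer: occupancy 55/64, limited by shared memory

registers: 76 blocks
shared memory: 11 blocks
warps: 12 blocks
blocks: 24 blocks

Answer: 11 blocks, 55 active warps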